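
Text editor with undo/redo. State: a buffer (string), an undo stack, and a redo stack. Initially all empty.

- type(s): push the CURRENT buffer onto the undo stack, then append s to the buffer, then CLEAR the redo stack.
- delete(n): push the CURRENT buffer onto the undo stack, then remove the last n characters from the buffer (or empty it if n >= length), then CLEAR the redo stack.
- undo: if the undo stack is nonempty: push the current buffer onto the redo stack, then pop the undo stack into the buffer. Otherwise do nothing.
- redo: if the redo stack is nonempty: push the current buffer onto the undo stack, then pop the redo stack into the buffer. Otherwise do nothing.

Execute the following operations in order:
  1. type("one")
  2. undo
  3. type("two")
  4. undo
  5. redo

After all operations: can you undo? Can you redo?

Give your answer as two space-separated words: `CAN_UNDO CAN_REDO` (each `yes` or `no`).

After op 1 (type): buf='one' undo_depth=1 redo_depth=0
After op 2 (undo): buf='(empty)' undo_depth=0 redo_depth=1
After op 3 (type): buf='two' undo_depth=1 redo_depth=0
After op 4 (undo): buf='(empty)' undo_depth=0 redo_depth=1
After op 5 (redo): buf='two' undo_depth=1 redo_depth=0

Answer: yes no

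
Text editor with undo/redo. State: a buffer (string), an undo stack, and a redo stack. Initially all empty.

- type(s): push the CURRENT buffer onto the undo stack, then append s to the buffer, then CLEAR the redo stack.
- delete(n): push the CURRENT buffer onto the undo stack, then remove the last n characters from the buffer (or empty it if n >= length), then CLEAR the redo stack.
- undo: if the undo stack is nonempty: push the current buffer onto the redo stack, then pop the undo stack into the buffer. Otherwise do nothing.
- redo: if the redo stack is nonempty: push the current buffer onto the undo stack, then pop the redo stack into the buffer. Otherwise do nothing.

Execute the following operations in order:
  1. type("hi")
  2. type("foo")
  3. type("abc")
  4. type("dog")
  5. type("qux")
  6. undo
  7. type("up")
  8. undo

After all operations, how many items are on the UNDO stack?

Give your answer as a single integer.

After op 1 (type): buf='hi' undo_depth=1 redo_depth=0
After op 2 (type): buf='hifoo' undo_depth=2 redo_depth=0
After op 3 (type): buf='hifooabc' undo_depth=3 redo_depth=0
After op 4 (type): buf='hifooabcdog' undo_depth=4 redo_depth=0
After op 5 (type): buf='hifooabcdogqux' undo_depth=5 redo_depth=0
After op 6 (undo): buf='hifooabcdog' undo_depth=4 redo_depth=1
After op 7 (type): buf='hifooabcdogup' undo_depth=5 redo_depth=0
After op 8 (undo): buf='hifooabcdog' undo_depth=4 redo_depth=1

Answer: 4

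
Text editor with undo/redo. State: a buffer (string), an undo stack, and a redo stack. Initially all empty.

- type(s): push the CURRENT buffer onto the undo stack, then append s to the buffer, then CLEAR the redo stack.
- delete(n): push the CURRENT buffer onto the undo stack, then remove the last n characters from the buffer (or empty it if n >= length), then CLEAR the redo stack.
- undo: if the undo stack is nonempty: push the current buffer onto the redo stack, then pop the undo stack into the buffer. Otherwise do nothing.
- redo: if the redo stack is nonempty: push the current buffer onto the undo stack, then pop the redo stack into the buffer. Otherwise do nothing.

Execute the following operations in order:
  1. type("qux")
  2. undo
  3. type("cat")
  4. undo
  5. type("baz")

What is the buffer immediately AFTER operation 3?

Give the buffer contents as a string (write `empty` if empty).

After op 1 (type): buf='qux' undo_depth=1 redo_depth=0
After op 2 (undo): buf='(empty)' undo_depth=0 redo_depth=1
After op 3 (type): buf='cat' undo_depth=1 redo_depth=0

Answer: cat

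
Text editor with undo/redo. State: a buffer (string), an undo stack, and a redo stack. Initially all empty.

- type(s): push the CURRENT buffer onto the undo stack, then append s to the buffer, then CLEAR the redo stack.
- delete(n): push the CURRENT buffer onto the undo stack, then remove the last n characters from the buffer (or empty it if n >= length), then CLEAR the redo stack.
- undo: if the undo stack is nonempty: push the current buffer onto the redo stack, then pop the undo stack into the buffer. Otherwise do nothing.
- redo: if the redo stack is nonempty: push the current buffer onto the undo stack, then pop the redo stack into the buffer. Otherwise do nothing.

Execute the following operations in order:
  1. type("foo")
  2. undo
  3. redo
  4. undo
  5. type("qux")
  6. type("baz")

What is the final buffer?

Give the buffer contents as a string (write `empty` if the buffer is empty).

After op 1 (type): buf='foo' undo_depth=1 redo_depth=0
After op 2 (undo): buf='(empty)' undo_depth=0 redo_depth=1
After op 3 (redo): buf='foo' undo_depth=1 redo_depth=0
After op 4 (undo): buf='(empty)' undo_depth=0 redo_depth=1
After op 5 (type): buf='qux' undo_depth=1 redo_depth=0
After op 6 (type): buf='quxbaz' undo_depth=2 redo_depth=0

Answer: quxbaz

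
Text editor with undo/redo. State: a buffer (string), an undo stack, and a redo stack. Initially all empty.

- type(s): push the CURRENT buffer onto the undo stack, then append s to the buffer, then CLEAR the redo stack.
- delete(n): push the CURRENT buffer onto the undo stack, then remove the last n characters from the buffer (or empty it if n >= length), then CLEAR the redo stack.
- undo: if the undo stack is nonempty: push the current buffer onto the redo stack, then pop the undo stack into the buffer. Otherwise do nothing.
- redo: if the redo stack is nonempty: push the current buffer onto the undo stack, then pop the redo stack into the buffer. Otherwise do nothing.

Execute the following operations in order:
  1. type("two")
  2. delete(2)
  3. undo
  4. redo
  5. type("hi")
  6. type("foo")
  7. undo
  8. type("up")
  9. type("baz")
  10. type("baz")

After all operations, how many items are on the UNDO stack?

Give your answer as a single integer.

After op 1 (type): buf='two' undo_depth=1 redo_depth=0
After op 2 (delete): buf='t' undo_depth=2 redo_depth=0
After op 3 (undo): buf='two' undo_depth=1 redo_depth=1
After op 4 (redo): buf='t' undo_depth=2 redo_depth=0
After op 5 (type): buf='thi' undo_depth=3 redo_depth=0
After op 6 (type): buf='thifoo' undo_depth=4 redo_depth=0
After op 7 (undo): buf='thi' undo_depth=3 redo_depth=1
After op 8 (type): buf='thiup' undo_depth=4 redo_depth=0
After op 9 (type): buf='thiupbaz' undo_depth=5 redo_depth=0
After op 10 (type): buf='thiupbazbaz' undo_depth=6 redo_depth=0

Answer: 6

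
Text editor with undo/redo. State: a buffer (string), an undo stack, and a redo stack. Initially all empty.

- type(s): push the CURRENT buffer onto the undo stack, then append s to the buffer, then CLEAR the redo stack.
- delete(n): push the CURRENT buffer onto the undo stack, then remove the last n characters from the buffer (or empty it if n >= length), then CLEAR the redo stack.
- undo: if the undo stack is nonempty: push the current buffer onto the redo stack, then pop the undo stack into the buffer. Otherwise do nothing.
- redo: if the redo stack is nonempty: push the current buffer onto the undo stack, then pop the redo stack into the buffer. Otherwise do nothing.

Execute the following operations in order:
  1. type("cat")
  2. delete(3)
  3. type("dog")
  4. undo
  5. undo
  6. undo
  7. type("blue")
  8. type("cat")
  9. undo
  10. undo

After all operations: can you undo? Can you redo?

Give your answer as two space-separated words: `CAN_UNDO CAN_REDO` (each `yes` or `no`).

Answer: no yes

Derivation:
After op 1 (type): buf='cat' undo_depth=1 redo_depth=0
After op 2 (delete): buf='(empty)' undo_depth=2 redo_depth=0
After op 3 (type): buf='dog' undo_depth=3 redo_depth=0
After op 4 (undo): buf='(empty)' undo_depth=2 redo_depth=1
After op 5 (undo): buf='cat' undo_depth=1 redo_depth=2
After op 6 (undo): buf='(empty)' undo_depth=0 redo_depth=3
After op 7 (type): buf='blue' undo_depth=1 redo_depth=0
After op 8 (type): buf='bluecat' undo_depth=2 redo_depth=0
After op 9 (undo): buf='blue' undo_depth=1 redo_depth=1
After op 10 (undo): buf='(empty)' undo_depth=0 redo_depth=2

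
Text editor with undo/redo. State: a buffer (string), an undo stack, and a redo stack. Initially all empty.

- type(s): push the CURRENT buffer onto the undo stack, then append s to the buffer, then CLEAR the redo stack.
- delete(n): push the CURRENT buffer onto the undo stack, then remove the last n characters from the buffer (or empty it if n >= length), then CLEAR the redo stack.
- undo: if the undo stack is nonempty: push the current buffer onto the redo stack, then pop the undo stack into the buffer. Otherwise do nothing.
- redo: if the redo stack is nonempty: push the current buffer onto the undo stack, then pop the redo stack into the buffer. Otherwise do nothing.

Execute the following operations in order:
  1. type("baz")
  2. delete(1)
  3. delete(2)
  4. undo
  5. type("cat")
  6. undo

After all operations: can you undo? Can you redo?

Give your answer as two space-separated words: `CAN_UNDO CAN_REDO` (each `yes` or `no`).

After op 1 (type): buf='baz' undo_depth=1 redo_depth=0
After op 2 (delete): buf='ba' undo_depth=2 redo_depth=0
After op 3 (delete): buf='(empty)' undo_depth=3 redo_depth=0
After op 4 (undo): buf='ba' undo_depth=2 redo_depth=1
After op 5 (type): buf='bacat' undo_depth=3 redo_depth=0
After op 6 (undo): buf='ba' undo_depth=2 redo_depth=1

Answer: yes yes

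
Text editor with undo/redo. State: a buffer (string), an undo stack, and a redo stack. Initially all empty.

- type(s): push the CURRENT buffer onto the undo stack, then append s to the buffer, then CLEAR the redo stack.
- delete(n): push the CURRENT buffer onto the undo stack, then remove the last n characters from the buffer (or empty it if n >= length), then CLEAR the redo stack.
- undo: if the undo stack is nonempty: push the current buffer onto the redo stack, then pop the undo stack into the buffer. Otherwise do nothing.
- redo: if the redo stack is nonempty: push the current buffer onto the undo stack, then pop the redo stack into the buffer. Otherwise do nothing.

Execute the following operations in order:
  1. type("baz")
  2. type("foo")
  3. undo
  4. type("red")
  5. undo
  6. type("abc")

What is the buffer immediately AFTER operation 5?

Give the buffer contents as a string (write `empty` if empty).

Answer: baz

Derivation:
After op 1 (type): buf='baz' undo_depth=1 redo_depth=0
After op 2 (type): buf='bazfoo' undo_depth=2 redo_depth=0
After op 3 (undo): buf='baz' undo_depth=1 redo_depth=1
After op 4 (type): buf='bazred' undo_depth=2 redo_depth=0
After op 5 (undo): buf='baz' undo_depth=1 redo_depth=1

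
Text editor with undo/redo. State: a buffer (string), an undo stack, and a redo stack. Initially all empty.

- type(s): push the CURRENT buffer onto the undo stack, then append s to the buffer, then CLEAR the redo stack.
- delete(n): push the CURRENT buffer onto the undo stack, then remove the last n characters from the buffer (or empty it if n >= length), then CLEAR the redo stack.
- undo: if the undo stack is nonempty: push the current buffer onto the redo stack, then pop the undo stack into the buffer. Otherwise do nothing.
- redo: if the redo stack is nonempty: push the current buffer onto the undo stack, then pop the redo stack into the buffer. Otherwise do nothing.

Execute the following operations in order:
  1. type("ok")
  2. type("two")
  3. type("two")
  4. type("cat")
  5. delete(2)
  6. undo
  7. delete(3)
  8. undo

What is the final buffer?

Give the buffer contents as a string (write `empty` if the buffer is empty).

Answer: oktwotwocat

Derivation:
After op 1 (type): buf='ok' undo_depth=1 redo_depth=0
After op 2 (type): buf='oktwo' undo_depth=2 redo_depth=0
After op 3 (type): buf='oktwotwo' undo_depth=3 redo_depth=0
After op 4 (type): buf='oktwotwocat' undo_depth=4 redo_depth=0
After op 5 (delete): buf='oktwotwoc' undo_depth=5 redo_depth=0
After op 6 (undo): buf='oktwotwocat' undo_depth=4 redo_depth=1
After op 7 (delete): buf='oktwotwo' undo_depth=5 redo_depth=0
After op 8 (undo): buf='oktwotwocat' undo_depth=4 redo_depth=1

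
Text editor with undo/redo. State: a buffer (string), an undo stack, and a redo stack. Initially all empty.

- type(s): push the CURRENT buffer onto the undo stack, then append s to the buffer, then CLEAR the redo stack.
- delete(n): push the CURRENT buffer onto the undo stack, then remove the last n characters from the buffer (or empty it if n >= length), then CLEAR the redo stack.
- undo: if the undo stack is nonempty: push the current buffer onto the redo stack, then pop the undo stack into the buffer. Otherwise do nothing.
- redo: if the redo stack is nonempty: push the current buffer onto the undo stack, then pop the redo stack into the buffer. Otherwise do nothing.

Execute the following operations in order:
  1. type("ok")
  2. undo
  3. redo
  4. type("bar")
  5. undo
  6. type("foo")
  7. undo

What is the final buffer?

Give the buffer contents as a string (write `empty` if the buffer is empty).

After op 1 (type): buf='ok' undo_depth=1 redo_depth=0
After op 2 (undo): buf='(empty)' undo_depth=0 redo_depth=1
After op 3 (redo): buf='ok' undo_depth=1 redo_depth=0
After op 4 (type): buf='okbar' undo_depth=2 redo_depth=0
After op 5 (undo): buf='ok' undo_depth=1 redo_depth=1
After op 6 (type): buf='okfoo' undo_depth=2 redo_depth=0
After op 7 (undo): buf='ok' undo_depth=1 redo_depth=1

Answer: ok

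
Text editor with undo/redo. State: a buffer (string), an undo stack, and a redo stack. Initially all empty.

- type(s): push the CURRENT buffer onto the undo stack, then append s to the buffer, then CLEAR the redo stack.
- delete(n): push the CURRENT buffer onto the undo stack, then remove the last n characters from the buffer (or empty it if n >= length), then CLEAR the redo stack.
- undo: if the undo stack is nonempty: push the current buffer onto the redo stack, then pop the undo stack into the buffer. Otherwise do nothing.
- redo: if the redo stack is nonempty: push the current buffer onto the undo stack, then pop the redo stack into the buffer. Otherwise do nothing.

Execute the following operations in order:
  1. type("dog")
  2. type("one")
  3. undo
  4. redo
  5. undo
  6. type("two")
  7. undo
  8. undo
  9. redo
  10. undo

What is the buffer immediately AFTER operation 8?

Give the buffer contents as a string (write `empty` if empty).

Answer: empty

Derivation:
After op 1 (type): buf='dog' undo_depth=1 redo_depth=0
After op 2 (type): buf='dogone' undo_depth=2 redo_depth=0
After op 3 (undo): buf='dog' undo_depth=1 redo_depth=1
After op 4 (redo): buf='dogone' undo_depth=2 redo_depth=0
After op 5 (undo): buf='dog' undo_depth=1 redo_depth=1
After op 6 (type): buf='dogtwo' undo_depth=2 redo_depth=0
After op 7 (undo): buf='dog' undo_depth=1 redo_depth=1
After op 8 (undo): buf='(empty)' undo_depth=0 redo_depth=2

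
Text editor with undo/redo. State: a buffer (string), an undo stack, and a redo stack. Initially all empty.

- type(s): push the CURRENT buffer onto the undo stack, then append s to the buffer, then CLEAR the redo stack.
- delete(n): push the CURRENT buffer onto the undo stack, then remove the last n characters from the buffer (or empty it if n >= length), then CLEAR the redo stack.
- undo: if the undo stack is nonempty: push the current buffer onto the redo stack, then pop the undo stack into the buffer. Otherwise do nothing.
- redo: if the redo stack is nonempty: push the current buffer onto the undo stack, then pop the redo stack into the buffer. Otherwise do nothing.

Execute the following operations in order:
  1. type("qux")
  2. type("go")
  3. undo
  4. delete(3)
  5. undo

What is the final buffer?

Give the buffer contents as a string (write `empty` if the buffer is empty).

After op 1 (type): buf='qux' undo_depth=1 redo_depth=0
After op 2 (type): buf='quxgo' undo_depth=2 redo_depth=0
After op 3 (undo): buf='qux' undo_depth=1 redo_depth=1
After op 4 (delete): buf='(empty)' undo_depth=2 redo_depth=0
After op 5 (undo): buf='qux' undo_depth=1 redo_depth=1

Answer: qux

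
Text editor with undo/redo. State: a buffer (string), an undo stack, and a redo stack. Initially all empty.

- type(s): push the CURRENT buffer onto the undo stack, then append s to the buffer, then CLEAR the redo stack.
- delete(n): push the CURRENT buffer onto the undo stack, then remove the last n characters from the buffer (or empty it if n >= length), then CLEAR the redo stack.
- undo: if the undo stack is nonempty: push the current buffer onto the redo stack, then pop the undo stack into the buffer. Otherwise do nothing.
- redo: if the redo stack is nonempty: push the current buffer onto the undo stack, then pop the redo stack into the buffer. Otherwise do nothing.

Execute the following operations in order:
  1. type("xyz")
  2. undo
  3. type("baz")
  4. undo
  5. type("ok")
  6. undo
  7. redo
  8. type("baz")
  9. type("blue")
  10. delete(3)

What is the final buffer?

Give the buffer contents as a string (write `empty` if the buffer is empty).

Answer: okbazb

Derivation:
After op 1 (type): buf='xyz' undo_depth=1 redo_depth=0
After op 2 (undo): buf='(empty)' undo_depth=0 redo_depth=1
After op 3 (type): buf='baz' undo_depth=1 redo_depth=0
After op 4 (undo): buf='(empty)' undo_depth=0 redo_depth=1
After op 5 (type): buf='ok' undo_depth=1 redo_depth=0
After op 6 (undo): buf='(empty)' undo_depth=0 redo_depth=1
After op 7 (redo): buf='ok' undo_depth=1 redo_depth=0
After op 8 (type): buf='okbaz' undo_depth=2 redo_depth=0
After op 9 (type): buf='okbazblue' undo_depth=3 redo_depth=0
After op 10 (delete): buf='okbazb' undo_depth=4 redo_depth=0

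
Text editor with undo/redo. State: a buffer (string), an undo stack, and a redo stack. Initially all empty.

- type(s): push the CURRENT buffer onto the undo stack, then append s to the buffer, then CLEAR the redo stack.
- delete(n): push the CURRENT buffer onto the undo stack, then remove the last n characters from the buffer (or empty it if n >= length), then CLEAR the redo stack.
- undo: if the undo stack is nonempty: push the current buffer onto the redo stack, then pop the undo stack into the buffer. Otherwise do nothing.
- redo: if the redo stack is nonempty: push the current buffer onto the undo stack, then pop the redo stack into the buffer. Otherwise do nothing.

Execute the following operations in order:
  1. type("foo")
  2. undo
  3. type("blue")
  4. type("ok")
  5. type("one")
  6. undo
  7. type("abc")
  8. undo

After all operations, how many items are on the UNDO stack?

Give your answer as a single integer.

After op 1 (type): buf='foo' undo_depth=1 redo_depth=0
After op 2 (undo): buf='(empty)' undo_depth=0 redo_depth=1
After op 3 (type): buf='blue' undo_depth=1 redo_depth=0
After op 4 (type): buf='blueok' undo_depth=2 redo_depth=0
After op 5 (type): buf='blueokone' undo_depth=3 redo_depth=0
After op 6 (undo): buf='blueok' undo_depth=2 redo_depth=1
After op 7 (type): buf='blueokabc' undo_depth=3 redo_depth=0
After op 8 (undo): buf='blueok' undo_depth=2 redo_depth=1

Answer: 2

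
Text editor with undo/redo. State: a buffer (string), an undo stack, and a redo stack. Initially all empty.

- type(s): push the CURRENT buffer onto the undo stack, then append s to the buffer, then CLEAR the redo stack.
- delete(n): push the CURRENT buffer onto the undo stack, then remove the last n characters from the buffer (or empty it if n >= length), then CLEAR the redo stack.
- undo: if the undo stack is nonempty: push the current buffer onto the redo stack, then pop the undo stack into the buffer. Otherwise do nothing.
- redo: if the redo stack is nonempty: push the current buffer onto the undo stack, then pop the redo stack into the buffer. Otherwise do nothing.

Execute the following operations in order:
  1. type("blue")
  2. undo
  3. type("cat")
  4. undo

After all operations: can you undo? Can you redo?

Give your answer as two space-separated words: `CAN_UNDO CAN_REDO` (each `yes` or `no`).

After op 1 (type): buf='blue' undo_depth=1 redo_depth=0
After op 2 (undo): buf='(empty)' undo_depth=0 redo_depth=1
After op 3 (type): buf='cat' undo_depth=1 redo_depth=0
After op 4 (undo): buf='(empty)' undo_depth=0 redo_depth=1

Answer: no yes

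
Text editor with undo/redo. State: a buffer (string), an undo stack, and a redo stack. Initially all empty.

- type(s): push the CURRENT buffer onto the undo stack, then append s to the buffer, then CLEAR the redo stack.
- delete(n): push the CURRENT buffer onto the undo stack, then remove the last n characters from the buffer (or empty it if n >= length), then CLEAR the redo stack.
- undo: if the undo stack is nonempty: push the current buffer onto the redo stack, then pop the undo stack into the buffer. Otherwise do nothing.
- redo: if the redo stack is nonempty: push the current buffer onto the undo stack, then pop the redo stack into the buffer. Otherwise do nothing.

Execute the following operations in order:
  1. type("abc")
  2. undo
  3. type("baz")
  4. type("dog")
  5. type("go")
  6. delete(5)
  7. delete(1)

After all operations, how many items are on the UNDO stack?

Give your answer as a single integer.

Answer: 5

Derivation:
After op 1 (type): buf='abc' undo_depth=1 redo_depth=0
After op 2 (undo): buf='(empty)' undo_depth=0 redo_depth=1
After op 3 (type): buf='baz' undo_depth=1 redo_depth=0
After op 4 (type): buf='bazdog' undo_depth=2 redo_depth=0
After op 5 (type): buf='bazdoggo' undo_depth=3 redo_depth=0
After op 6 (delete): buf='baz' undo_depth=4 redo_depth=0
After op 7 (delete): buf='ba' undo_depth=5 redo_depth=0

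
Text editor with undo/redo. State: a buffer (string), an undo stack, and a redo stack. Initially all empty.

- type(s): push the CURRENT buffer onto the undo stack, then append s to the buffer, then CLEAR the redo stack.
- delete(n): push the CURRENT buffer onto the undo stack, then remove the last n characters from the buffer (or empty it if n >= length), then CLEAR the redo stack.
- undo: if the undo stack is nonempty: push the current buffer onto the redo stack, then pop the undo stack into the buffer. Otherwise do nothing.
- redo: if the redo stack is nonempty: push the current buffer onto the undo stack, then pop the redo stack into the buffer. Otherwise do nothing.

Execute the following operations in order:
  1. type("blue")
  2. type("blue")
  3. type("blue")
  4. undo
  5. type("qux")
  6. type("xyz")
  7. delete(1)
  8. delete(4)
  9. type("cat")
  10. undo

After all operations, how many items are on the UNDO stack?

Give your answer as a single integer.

After op 1 (type): buf='blue' undo_depth=1 redo_depth=0
After op 2 (type): buf='blueblue' undo_depth=2 redo_depth=0
After op 3 (type): buf='blueblueblue' undo_depth=3 redo_depth=0
After op 4 (undo): buf='blueblue' undo_depth=2 redo_depth=1
After op 5 (type): buf='bluebluequx' undo_depth=3 redo_depth=0
After op 6 (type): buf='bluebluequxxyz' undo_depth=4 redo_depth=0
After op 7 (delete): buf='bluebluequxxy' undo_depth=5 redo_depth=0
After op 8 (delete): buf='blueblueq' undo_depth=6 redo_depth=0
After op 9 (type): buf='blueblueqcat' undo_depth=7 redo_depth=0
After op 10 (undo): buf='blueblueq' undo_depth=6 redo_depth=1

Answer: 6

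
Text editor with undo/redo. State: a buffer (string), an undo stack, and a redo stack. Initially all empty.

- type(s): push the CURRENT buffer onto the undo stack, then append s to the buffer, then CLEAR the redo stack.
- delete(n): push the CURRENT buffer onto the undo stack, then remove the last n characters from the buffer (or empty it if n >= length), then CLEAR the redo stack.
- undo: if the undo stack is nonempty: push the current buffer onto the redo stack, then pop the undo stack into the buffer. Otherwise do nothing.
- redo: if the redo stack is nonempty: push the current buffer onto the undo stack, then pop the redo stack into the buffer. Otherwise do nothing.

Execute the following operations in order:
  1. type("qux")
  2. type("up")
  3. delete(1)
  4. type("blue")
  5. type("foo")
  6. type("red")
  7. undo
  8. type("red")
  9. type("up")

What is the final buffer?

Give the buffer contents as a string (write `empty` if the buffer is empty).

Answer: quxubluefooredup

Derivation:
After op 1 (type): buf='qux' undo_depth=1 redo_depth=0
After op 2 (type): buf='quxup' undo_depth=2 redo_depth=0
After op 3 (delete): buf='quxu' undo_depth=3 redo_depth=0
After op 4 (type): buf='quxublue' undo_depth=4 redo_depth=0
After op 5 (type): buf='quxubluefoo' undo_depth=5 redo_depth=0
After op 6 (type): buf='quxubluefoored' undo_depth=6 redo_depth=0
After op 7 (undo): buf='quxubluefoo' undo_depth=5 redo_depth=1
After op 8 (type): buf='quxubluefoored' undo_depth=6 redo_depth=0
After op 9 (type): buf='quxubluefooredup' undo_depth=7 redo_depth=0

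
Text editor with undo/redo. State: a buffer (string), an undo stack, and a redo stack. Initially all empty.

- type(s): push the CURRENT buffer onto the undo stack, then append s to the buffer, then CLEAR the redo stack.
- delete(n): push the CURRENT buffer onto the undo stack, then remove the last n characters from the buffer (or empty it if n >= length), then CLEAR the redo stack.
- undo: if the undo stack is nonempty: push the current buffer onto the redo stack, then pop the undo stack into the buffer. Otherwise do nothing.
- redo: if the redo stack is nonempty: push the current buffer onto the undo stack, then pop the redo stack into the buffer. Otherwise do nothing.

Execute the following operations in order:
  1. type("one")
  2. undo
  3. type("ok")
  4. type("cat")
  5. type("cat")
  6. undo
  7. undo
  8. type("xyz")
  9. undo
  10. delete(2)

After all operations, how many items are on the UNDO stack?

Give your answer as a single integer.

After op 1 (type): buf='one' undo_depth=1 redo_depth=0
After op 2 (undo): buf='(empty)' undo_depth=0 redo_depth=1
After op 3 (type): buf='ok' undo_depth=1 redo_depth=0
After op 4 (type): buf='okcat' undo_depth=2 redo_depth=0
After op 5 (type): buf='okcatcat' undo_depth=3 redo_depth=0
After op 6 (undo): buf='okcat' undo_depth=2 redo_depth=1
After op 7 (undo): buf='ok' undo_depth=1 redo_depth=2
After op 8 (type): buf='okxyz' undo_depth=2 redo_depth=0
After op 9 (undo): buf='ok' undo_depth=1 redo_depth=1
After op 10 (delete): buf='(empty)' undo_depth=2 redo_depth=0

Answer: 2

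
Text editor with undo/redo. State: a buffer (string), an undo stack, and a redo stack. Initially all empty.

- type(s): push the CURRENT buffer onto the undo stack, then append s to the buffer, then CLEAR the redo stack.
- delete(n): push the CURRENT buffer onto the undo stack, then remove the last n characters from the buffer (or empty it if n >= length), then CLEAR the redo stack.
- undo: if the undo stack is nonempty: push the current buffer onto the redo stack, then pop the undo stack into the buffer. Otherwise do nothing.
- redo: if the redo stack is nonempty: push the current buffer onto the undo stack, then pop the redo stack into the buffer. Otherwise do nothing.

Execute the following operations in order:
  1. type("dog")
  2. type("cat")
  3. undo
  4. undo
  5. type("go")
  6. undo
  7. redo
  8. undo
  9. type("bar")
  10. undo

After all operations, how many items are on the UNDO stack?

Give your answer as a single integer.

After op 1 (type): buf='dog' undo_depth=1 redo_depth=0
After op 2 (type): buf='dogcat' undo_depth=2 redo_depth=0
After op 3 (undo): buf='dog' undo_depth=1 redo_depth=1
After op 4 (undo): buf='(empty)' undo_depth=0 redo_depth=2
After op 5 (type): buf='go' undo_depth=1 redo_depth=0
After op 6 (undo): buf='(empty)' undo_depth=0 redo_depth=1
After op 7 (redo): buf='go' undo_depth=1 redo_depth=0
After op 8 (undo): buf='(empty)' undo_depth=0 redo_depth=1
After op 9 (type): buf='bar' undo_depth=1 redo_depth=0
After op 10 (undo): buf='(empty)' undo_depth=0 redo_depth=1

Answer: 0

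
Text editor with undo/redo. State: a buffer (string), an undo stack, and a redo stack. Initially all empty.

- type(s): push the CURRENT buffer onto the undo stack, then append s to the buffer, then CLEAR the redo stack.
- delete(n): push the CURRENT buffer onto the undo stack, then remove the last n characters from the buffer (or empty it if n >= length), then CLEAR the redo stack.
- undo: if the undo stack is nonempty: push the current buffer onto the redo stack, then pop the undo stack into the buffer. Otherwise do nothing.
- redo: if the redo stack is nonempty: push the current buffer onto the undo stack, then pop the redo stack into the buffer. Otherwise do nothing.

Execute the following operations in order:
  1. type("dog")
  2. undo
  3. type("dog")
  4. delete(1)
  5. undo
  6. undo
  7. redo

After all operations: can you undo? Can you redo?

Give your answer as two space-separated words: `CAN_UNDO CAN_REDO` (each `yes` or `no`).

After op 1 (type): buf='dog' undo_depth=1 redo_depth=0
After op 2 (undo): buf='(empty)' undo_depth=0 redo_depth=1
After op 3 (type): buf='dog' undo_depth=1 redo_depth=0
After op 4 (delete): buf='do' undo_depth=2 redo_depth=0
After op 5 (undo): buf='dog' undo_depth=1 redo_depth=1
After op 6 (undo): buf='(empty)' undo_depth=0 redo_depth=2
After op 7 (redo): buf='dog' undo_depth=1 redo_depth=1

Answer: yes yes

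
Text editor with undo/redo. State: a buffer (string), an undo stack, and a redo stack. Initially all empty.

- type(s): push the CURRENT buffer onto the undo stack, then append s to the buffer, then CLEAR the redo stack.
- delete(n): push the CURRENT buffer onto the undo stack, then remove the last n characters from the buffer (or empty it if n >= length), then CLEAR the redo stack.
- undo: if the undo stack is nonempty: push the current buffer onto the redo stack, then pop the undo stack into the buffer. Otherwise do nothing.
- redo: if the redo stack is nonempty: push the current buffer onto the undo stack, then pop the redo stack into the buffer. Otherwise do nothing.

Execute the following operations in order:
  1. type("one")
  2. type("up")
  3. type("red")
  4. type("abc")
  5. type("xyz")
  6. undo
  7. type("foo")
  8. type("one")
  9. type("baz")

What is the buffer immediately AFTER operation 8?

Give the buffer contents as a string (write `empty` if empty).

After op 1 (type): buf='one' undo_depth=1 redo_depth=0
After op 2 (type): buf='oneup' undo_depth=2 redo_depth=0
After op 3 (type): buf='oneupred' undo_depth=3 redo_depth=0
After op 4 (type): buf='oneupredabc' undo_depth=4 redo_depth=0
After op 5 (type): buf='oneupredabcxyz' undo_depth=5 redo_depth=0
After op 6 (undo): buf='oneupredabc' undo_depth=4 redo_depth=1
After op 7 (type): buf='oneupredabcfoo' undo_depth=5 redo_depth=0
After op 8 (type): buf='oneupredabcfooone' undo_depth=6 redo_depth=0

Answer: oneupredabcfooone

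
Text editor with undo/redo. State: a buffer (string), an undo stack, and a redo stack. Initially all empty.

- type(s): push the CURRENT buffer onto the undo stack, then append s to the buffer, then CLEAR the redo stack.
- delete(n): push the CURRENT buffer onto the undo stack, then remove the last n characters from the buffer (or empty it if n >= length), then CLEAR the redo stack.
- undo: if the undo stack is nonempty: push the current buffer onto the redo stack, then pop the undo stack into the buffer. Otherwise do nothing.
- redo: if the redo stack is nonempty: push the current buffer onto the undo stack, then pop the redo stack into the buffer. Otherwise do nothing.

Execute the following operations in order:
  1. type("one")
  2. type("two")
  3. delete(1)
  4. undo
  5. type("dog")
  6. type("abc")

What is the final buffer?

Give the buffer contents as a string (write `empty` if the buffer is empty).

Answer: onetwodogabc

Derivation:
After op 1 (type): buf='one' undo_depth=1 redo_depth=0
After op 2 (type): buf='onetwo' undo_depth=2 redo_depth=0
After op 3 (delete): buf='onetw' undo_depth=3 redo_depth=0
After op 4 (undo): buf='onetwo' undo_depth=2 redo_depth=1
After op 5 (type): buf='onetwodog' undo_depth=3 redo_depth=0
After op 6 (type): buf='onetwodogabc' undo_depth=4 redo_depth=0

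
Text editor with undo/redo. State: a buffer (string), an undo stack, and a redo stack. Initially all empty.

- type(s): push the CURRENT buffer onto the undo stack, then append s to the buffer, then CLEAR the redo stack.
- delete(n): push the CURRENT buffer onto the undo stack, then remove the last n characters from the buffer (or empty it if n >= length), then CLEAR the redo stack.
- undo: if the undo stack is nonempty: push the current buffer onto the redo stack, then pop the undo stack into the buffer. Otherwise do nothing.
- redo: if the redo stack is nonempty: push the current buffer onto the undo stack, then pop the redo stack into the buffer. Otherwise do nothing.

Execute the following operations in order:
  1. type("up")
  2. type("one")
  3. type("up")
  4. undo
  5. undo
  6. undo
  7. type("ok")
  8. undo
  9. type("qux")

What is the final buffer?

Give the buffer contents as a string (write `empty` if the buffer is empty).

Answer: qux

Derivation:
After op 1 (type): buf='up' undo_depth=1 redo_depth=0
After op 2 (type): buf='upone' undo_depth=2 redo_depth=0
After op 3 (type): buf='uponeup' undo_depth=3 redo_depth=0
After op 4 (undo): buf='upone' undo_depth=2 redo_depth=1
After op 5 (undo): buf='up' undo_depth=1 redo_depth=2
After op 6 (undo): buf='(empty)' undo_depth=0 redo_depth=3
After op 7 (type): buf='ok' undo_depth=1 redo_depth=0
After op 8 (undo): buf='(empty)' undo_depth=0 redo_depth=1
After op 9 (type): buf='qux' undo_depth=1 redo_depth=0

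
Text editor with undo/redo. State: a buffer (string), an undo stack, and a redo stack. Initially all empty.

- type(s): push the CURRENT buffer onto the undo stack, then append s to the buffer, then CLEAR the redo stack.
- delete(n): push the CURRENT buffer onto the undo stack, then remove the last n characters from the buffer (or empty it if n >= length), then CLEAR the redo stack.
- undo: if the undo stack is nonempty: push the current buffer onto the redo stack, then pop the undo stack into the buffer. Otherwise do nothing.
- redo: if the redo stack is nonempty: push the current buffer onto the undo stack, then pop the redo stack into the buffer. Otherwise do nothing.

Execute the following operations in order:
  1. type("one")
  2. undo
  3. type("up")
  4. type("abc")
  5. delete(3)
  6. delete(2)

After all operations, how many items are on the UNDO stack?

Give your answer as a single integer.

Answer: 4

Derivation:
After op 1 (type): buf='one' undo_depth=1 redo_depth=0
After op 2 (undo): buf='(empty)' undo_depth=0 redo_depth=1
After op 3 (type): buf='up' undo_depth=1 redo_depth=0
After op 4 (type): buf='upabc' undo_depth=2 redo_depth=0
After op 5 (delete): buf='up' undo_depth=3 redo_depth=0
After op 6 (delete): buf='(empty)' undo_depth=4 redo_depth=0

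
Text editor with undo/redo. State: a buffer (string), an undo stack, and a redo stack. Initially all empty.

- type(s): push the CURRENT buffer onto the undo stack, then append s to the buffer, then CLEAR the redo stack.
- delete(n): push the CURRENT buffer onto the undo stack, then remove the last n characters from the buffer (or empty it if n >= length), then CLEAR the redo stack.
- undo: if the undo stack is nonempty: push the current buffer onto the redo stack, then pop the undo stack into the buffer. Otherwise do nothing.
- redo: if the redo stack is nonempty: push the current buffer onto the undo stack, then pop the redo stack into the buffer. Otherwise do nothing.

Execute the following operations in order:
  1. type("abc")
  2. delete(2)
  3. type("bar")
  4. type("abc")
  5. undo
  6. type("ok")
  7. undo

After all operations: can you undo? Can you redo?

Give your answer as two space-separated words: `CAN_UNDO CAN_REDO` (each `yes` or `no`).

Answer: yes yes

Derivation:
After op 1 (type): buf='abc' undo_depth=1 redo_depth=0
After op 2 (delete): buf='a' undo_depth=2 redo_depth=0
After op 3 (type): buf='abar' undo_depth=3 redo_depth=0
After op 4 (type): buf='abarabc' undo_depth=4 redo_depth=0
After op 5 (undo): buf='abar' undo_depth=3 redo_depth=1
After op 6 (type): buf='abarok' undo_depth=4 redo_depth=0
After op 7 (undo): buf='abar' undo_depth=3 redo_depth=1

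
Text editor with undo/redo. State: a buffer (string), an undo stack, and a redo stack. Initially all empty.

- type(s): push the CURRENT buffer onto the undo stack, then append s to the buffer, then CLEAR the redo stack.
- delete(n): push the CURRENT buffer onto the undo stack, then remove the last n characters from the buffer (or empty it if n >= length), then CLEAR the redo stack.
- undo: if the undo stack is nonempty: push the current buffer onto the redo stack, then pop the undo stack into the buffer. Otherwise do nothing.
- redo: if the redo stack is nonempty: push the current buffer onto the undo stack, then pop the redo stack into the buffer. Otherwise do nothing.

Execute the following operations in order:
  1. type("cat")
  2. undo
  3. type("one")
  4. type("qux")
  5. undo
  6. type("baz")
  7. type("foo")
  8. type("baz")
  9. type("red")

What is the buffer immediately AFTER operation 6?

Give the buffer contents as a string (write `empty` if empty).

After op 1 (type): buf='cat' undo_depth=1 redo_depth=0
After op 2 (undo): buf='(empty)' undo_depth=0 redo_depth=1
After op 3 (type): buf='one' undo_depth=1 redo_depth=0
After op 4 (type): buf='onequx' undo_depth=2 redo_depth=0
After op 5 (undo): buf='one' undo_depth=1 redo_depth=1
After op 6 (type): buf='onebaz' undo_depth=2 redo_depth=0

Answer: onebaz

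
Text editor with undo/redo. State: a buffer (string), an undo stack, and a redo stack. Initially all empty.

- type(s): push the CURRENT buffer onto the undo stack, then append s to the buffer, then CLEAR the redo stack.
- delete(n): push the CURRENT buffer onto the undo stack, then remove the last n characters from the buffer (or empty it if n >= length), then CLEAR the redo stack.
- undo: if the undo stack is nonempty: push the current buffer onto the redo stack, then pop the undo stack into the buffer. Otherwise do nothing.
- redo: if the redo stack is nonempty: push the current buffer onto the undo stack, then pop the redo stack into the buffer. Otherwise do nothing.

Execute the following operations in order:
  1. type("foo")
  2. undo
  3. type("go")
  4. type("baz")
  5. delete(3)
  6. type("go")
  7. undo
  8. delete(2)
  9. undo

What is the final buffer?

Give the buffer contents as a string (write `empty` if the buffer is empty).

Answer: go

Derivation:
After op 1 (type): buf='foo' undo_depth=1 redo_depth=0
After op 2 (undo): buf='(empty)' undo_depth=0 redo_depth=1
After op 3 (type): buf='go' undo_depth=1 redo_depth=0
After op 4 (type): buf='gobaz' undo_depth=2 redo_depth=0
After op 5 (delete): buf='go' undo_depth=3 redo_depth=0
After op 6 (type): buf='gogo' undo_depth=4 redo_depth=0
After op 7 (undo): buf='go' undo_depth=3 redo_depth=1
After op 8 (delete): buf='(empty)' undo_depth=4 redo_depth=0
After op 9 (undo): buf='go' undo_depth=3 redo_depth=1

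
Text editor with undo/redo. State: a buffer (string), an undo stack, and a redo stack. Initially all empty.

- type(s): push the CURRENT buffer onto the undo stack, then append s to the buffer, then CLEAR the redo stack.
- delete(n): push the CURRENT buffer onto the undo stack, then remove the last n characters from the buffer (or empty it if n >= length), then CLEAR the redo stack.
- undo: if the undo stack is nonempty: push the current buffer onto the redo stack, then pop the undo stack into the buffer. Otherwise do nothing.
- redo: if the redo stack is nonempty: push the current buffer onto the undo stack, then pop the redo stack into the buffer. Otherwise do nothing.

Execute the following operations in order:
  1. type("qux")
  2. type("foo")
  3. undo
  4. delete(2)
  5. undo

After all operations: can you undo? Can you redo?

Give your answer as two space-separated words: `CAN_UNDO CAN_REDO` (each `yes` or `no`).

After op 1 (type): buf='qux' undo_depth=1 redo_depth=0
After op 2 (type): buf='quxfoo' undo_depth=2 redo_depth=0
After op 3 (undo): buf='qux' undo_depth=1 redo_depth=1
After op 4 (delete): buf='q' undo_depth=2 redo_depth=0
After op 5 (undo): buf='qux' undo_depth=1 redo_depth=1

Answer: yes yes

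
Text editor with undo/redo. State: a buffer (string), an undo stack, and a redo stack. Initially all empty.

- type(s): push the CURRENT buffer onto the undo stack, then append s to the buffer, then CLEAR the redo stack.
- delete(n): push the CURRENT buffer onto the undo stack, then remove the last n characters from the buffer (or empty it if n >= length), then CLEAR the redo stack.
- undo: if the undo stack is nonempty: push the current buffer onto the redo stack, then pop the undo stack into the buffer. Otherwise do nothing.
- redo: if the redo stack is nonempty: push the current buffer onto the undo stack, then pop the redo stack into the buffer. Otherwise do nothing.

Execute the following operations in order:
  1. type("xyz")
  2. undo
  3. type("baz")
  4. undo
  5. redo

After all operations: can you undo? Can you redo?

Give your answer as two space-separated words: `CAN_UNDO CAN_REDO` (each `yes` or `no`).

After op 1 (type): buf='xyz' undo_depth=1 redo_depth=0
After op 2 (undo): buf='(empty)' undo_depth=0 redo_depth=1
After op 3 (type): buf='baz' undo_depth=1 redo_depth=0
After op 4 (undo): buf='(empty)' undo_depth=0 redo_depth=1
After op 5 (redo): buf='baz' undo_depth=1 redo_depth=0

Answer: yes no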